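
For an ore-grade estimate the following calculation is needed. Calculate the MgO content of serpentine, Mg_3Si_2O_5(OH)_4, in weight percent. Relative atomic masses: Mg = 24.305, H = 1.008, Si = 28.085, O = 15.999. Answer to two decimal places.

Molar mass of Mg_3Si_2O_5(OH)_4 = 3×24.305 + 2×28.085 + 9×15.999 + 4×1.008 = 277.108 g/mol.
Each formula unit contains 3 Mg, equivalent to 3/1 = 3.0000 mol MgO.
M(MgO) = 1×24.305 + 1×15.999 = 40.304 g/mol.
Mass of MgO per formula unit = 3.0000 × 40.304 = 120.912 g.
MgO wt% = 120.912 / 277.108 × 100 = 43.63%.

43.63 wt%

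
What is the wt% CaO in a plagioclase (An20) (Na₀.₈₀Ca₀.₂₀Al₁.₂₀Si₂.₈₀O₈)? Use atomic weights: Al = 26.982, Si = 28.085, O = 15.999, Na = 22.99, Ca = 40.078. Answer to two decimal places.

4.23 wt%

Molar mass of Na₀.₈₀Ca₀.₂₀Al₁.₂₀Si₂.₈₀O₈ = 0.80×22.99 + 0.20×40.078 + 1.20×26.982 + 2.80×28.085 + 8×15.999 = 265.416 g/mol.
Each formula unit contains 0.20 Ca, equivalent to 0.20/1 = 0.2000 mol CaO.
M(CaO) = 1×40.078 + 1×15.999 = 56.077 g/mol.
Mass of CaO per formula unit = 0.2000 × 56.077 = 11.215 g.
CaO wt% = 11.215 / 265.416 × 100 = 4.23%.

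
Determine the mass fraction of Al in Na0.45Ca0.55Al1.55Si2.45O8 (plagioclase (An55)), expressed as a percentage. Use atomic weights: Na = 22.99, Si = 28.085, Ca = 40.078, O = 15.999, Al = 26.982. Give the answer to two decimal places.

15.43 wt%

M(Na0.45Ca0.55Al1.55Si2.45O8) = 271.011 g/mol.
Al contributes 1.55 × 26.982 = 41.822 g per mole.
41.822/271.011 = 0.1543 → 15.43%.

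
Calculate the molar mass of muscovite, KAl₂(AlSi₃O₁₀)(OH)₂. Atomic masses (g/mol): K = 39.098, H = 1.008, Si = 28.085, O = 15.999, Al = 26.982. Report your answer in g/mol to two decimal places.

398.30 g/mol

M = 1×39.098 + 3×26.982 + 3×28.085 + 12×15.999 + 2×1.008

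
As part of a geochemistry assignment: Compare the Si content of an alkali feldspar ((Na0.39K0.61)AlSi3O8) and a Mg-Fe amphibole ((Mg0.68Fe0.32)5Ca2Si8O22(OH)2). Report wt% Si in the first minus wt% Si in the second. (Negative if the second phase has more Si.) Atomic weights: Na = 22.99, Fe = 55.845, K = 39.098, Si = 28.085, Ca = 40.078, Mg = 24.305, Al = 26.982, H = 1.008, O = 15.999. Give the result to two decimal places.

4.93 percentage points

First mineral: 84.255 g Si in 272.045 g formula = 30.97 wt% Si.
Second mineral: 224.680 g Si in 862.817 g formula = 26.04 wt% Si.
30.97% − 26.04% gives a difference of 4.93 percentage points.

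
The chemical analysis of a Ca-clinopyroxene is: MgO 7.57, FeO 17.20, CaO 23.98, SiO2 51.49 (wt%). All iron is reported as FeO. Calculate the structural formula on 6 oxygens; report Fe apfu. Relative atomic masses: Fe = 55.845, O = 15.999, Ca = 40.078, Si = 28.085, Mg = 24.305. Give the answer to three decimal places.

0.559 Fe apfu

MgO: 7.57/40.304 = 0.18782 mol → 0.18782 mol Mg, 0.18782 mol O.
FeO: 17.20/71.844 = 0.23941 mol → 0.23941 mol Fe, 0.23941 mol O.
CaO: 23.98/56.077 = 0.42763 mol → 0.42763 mol Ca, 0.42763 mol O.
SiO2: 51.49/60.083 = 0.85698 mol → 0.85698 mol Si, 1.71396 mol O.
Total oxygen = 2.56882 mol. Normalization factor = 6/2.56882 = 2.33570.
Fe per 6 O = 0.23941 × 2.33570 = 0.559.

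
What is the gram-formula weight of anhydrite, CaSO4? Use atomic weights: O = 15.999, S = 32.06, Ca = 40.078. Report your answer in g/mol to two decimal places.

M = 1×40.078 + 1×32.06 + 4×15.999

136.13 g/mol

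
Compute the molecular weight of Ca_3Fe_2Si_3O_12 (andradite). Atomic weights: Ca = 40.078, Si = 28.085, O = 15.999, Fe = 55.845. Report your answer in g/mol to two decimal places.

508.17 g/mol

Ca: 3 × 40.078 = 120.2340
Fe: 2 × 55.845 = 111.6900
Si: 3 × 28.085 = 84.2550
O: 12 × 15.999 = 191.9880
Summing the contributions gives the formula mass.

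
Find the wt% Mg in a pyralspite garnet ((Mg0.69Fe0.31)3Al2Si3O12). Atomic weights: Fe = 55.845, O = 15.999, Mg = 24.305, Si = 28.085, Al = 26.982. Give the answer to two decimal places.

11.63 weight percent

M((Mg0.69Fe0.31)3Al2Si3O12) = 432.454 g/mol.
Mg contributes 2.07 × 24.305 = 50.311 g per mole.
50.311/432.454 = 0.1163 → 11.63%.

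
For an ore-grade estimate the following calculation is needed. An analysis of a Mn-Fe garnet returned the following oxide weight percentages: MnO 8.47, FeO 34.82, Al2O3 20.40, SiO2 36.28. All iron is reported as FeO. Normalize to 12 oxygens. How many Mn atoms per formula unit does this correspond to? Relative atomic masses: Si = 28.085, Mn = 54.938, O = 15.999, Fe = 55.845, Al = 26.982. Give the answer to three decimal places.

8.47 wt% MnO ÷ 70.937 g/mol = 0.11940 mol, giving 0.11940 Mn and 0.11940 O.
34.82 wt% FeO ÷ 71.844 g/mol = 0.48466 mol, giving 0.48466 Fe and 0.48466 O.
20.40 wt% Al2O3 ÷ 101.961 g/mol = 0.20008 mol, giving 0.40016 Al and 0.60024 O.
36.28 wt% SiO2 ÷ 60.083 g/mol = 0.60383 mol, giving 0.60383 Si and 1.20766 O.
Oxygen sums to 2.41196; scaling by 12/2.41196 = 4.97521 puts the formula on 12 O.
Mn: 0.11940 × 4.97521 = 0.594 atoms per formula unit.

0.594 Mn apfu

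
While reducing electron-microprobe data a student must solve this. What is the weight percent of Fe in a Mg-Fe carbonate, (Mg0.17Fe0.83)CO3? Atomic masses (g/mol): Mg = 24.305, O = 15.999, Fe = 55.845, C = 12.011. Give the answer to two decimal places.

Molar mass of (Mg0.17Fe0.83)CO3: 0.17×24.305 + 0.83×55.845 + 1×12.011 + 3×15.999 = 110.491 g/mol.
Mass of Fe per formula unit: 0.83 × 55.845 = 46.351 g.
Weight fraction Fe = 46.351 / 110.491 = 0.4195.

41.95 wt%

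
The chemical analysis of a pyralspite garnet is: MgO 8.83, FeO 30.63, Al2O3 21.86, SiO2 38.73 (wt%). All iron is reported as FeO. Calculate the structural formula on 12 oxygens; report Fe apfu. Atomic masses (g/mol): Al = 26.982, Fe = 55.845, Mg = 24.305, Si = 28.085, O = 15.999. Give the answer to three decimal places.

1.985 Fe apfu

8.83 wt% MgO ÷ 40.304 g/mol = 0.21908 mol, giving 0.21908 Mg and 0.21908 O.
30.63 wt% FeO ÷ 71.844 g/mol = 0.42634 mol, giving 0.42634 Fe and 0.42634 O.
21.86 wt% Al2O3 ÷ 101.961 g/mol = 0.21440 mol, giving 0.42880 Al and 0.64320 O.
38.73 wt% SiO2 ÷ 60.083 g/mol = 0.64461 mol, giving 0.64461 Si and 1.28922 O.
Oxygen sums to 2.57784; scaling by 12/2.57784 = 4.65506 puts the formula on 12 O.
Fe: 0.42634 × 4.65506 = 1.985 atoms per formula unit.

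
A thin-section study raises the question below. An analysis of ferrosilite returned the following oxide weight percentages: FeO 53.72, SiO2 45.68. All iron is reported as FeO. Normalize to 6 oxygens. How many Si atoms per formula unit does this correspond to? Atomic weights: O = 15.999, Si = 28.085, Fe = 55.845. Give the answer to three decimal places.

2.011 Si apfu

53.72 wt% FeO ÷ 71.844 g/mol = 0.74773 mol, giving 0.74773 Fe and 0.74773 O.
45.68 wt% SiO2 ÷ 60.083 g/mol = 0.76028 mol, giving 0.76028 Si and 1.52056 O.
Oxygen sums to 2.26829; scaling by 6/2.26829 = 2.64516 puts the formula on 6 O.
Si: 0.76028 × 2.64516 = 2.011 atoms per formula unit.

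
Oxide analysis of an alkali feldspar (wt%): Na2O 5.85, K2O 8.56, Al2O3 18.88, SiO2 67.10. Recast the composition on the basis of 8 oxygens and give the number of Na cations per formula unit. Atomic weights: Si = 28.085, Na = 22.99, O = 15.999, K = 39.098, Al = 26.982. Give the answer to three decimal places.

5.85 wt% Na2O ÷ 61.979 g/mol = 0.09439 mol, giving 0.18878 Na and 0.09439 O.
8.56 wt% K2O ÷ 94.195 g/mol = 0.09088 mol, giving 0.18176 K and 0.09088 O.
18.88 wt% Al2O3 ÷ 101.961 g/mol = 0.18517 mol, giving 0.37034 Al and 0.55551 O.
67.10 wt% SiO2 ÷ 60.083 g/mol = 1.11679 mol, giving 1.11679 Si and 2.23358 O.
Oxygen sums to 2.97436; scaling by 8/2.97436 = 2.68965 puts the formula on 8 O.
Na: 0.18878 × 2.68965 = 0.508 atoms per formula unit.

0.508 Na apfu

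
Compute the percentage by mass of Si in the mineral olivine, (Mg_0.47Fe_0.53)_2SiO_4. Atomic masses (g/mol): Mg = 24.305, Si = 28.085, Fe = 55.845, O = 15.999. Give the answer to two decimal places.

16.13 mass %

Formula mass = 0.94·24.305 + 1.06·55.845 + 1·28.085 + 4·15.999 = 174.123 g/mol, of which 28.085 g is Si.
So Si makes up 28.085/174.123 = 0.1613 of the mass, i.e. 16.13%.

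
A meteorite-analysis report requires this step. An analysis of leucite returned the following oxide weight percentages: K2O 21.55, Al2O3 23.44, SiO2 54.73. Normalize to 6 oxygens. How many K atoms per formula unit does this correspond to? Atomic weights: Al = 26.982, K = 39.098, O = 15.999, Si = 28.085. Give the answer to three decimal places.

1.002 K apfu

21.55 wt% K2O ÷ 94.195 g/mol = 0.22878 mol, giving 0.45756 K and 0.22878 O.
23.44 wt% Al2O3 ÷ 101.961 g/mol = 0.22989 mol, giving 0.45978 Al and 0.68967 O.
54.73 wt% SiO2 ÷ 60.083 g/mol = 0.91091 mol, giving 0.91091 Si and 1.82182 O.
Oxygen sums to 2.74027; scaling by 6/2.74027 = 2.18957 puts the formula on 6 O.
K: 0.45756 × 2.18957 = 1.002 atoms per formula unit.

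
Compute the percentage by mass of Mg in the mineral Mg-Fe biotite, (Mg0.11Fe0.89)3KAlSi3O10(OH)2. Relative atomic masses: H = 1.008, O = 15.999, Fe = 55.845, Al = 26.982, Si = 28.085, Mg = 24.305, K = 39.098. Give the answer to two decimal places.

Molar mass of (Mg0.11Fe0.89)3KAlSi3O10(OH)2: 0.33·24.305 + 2.67·55.845 + 1·39.098 + 1·26.982 + 3·28.085 + 12·15.999 + 2·1.008 = 501.466 g/mol.
Mass of Mg per formula unit: 0.33 × 24.305 = 8.021 g.
Weight fraction Mg = 8.021 / 501.466 = 0.0160.

1.60 wt%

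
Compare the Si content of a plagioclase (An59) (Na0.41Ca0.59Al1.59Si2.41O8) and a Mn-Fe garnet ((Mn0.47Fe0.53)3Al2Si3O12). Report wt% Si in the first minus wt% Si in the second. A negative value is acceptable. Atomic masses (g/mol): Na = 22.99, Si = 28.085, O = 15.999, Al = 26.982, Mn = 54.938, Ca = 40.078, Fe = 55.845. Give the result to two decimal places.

First mineral: 67.685 g Si in 271.650 g formula = 24.92 wt% Si.
Second mineral: 84.255 g Si in 496.463 g formula = 16.97 wt% Si.
24.92% − 16.97% gives a difference of 7.95 percentage points.

7.95 percentage points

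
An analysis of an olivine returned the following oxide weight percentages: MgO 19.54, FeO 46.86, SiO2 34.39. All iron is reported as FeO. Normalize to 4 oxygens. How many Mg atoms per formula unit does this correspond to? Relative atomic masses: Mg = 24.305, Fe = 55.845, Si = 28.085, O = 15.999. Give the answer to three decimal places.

0.850 Mg apfu

MgO: 19.54/40.304 = 0.48482 mol → 0.48482 mol Mg, 0.48482 mol O.
FeO: 46.86/71.844 = 0.65225 mol → 0.65225 mol Fe, 0.65225 mol O.
SiO2: 34.39/60.083 = 0.57237 mol → 0.57237 mol Si, 1.14474 mol O.
Total oxygen = 2.28181 mol. Normalization factor = 4/2.28181 = 1.75299.
Mg per 4 O = 0.48482 × 1.75299 = 0.850.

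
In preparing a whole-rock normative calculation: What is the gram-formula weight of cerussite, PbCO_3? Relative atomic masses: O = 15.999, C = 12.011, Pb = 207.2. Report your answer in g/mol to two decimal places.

The formula mass is the sum 1×207.2 + 1×12.011 + 3×15.999.

267.21 g/mol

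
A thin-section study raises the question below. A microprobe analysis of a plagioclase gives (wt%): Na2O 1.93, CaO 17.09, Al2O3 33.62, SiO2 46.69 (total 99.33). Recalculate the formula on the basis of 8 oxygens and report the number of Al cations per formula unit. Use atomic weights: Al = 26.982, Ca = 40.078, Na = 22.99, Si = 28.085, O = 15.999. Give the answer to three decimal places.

1.832 Al apfu

Na2O (M=61.979): mol = 0.03114; Na = 0.06228, O = 0.03114.
CaO (M=56.077): mol = 0.30476; Ca = 0.30476, O = 0.30476.
Al2O3 (M=101.961): mol = 0.32973; Al = 0.65946, O = 0.98919.
SiO2 (M=60.083): mol = 0.77709; Si = 0.77709, O = 1.55418.
ΣO = 2.87927; factor = 8/ΣO = 2.77848.
Al apfu = 0.65946 × 2.77848 = 1.832.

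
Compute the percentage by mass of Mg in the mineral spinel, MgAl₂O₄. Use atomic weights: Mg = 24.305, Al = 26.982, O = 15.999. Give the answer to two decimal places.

17.08 weight percent

Formula mass = 1×24.305 + 2×26.982 + 4×15.999 = 142.265 g/mol, of which 24.305 g is Mg.
So Mg makes up 24.305/142.265 = 0.1708 of the mass, i.e. 17.08%.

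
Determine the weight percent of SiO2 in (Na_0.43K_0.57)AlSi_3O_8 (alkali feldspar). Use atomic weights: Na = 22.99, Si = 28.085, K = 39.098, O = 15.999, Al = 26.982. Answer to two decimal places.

66.41 wt%

Molar mass of (Na_0.43K_0.57)AlSi_3O_8 = 0.43·22.99 + 0.57·39.098 + 1·26.982 + 3·28.085 + 8·15.999 = 271.401 g/mol.
Each formula unit contains 3 Si, equivalent to 3/1 = 3.0000 mol SiO2.
M(SiO2) = 1×28.085 + 2×15.999 = 60.083 g/mol.
Mass of SiO2 per formula unit = 3.0000 × 60.083 = 180.249 g.
SiO2 wt% = 180.249 / 271.401 × 100 = 66.41%.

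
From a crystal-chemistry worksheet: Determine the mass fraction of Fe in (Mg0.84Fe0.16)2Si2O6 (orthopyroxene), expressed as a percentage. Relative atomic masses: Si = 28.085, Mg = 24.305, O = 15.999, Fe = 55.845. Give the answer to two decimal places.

M((Mg0.84Fe0.16)2Si2O6) = 210.867 g/mol.
Fe contributes 0.32 × 55.845 = 17.870 g per mole.
17.870/210.867 = 0.0847 → 8.47%.

8.47 weight percent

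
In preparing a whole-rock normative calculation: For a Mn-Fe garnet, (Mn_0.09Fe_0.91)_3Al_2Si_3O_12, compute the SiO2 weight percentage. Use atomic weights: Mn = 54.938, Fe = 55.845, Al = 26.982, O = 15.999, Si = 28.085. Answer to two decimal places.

Molar mass of (Mn_0.09Fe_0.91)_3Al_2Si_3O_12 = 0.27*54.938 + 2.73*55.845 + 2*26.982 + 3*28.085 + 12*15.999 = 497.497 g/mol.
Each formula unit contains 3 Si, equivalent to 3/1 = 3.0000 mol SiO2.
M(SiO2) = 1×28.085 + 2×15.999 = 60.083 g/mol.
Mass of SiO2 per formula unit = 3.0000 × 60.083 = 180.249 g.
SiO2 wt% = 180.249 / 497.497 × 100 = 36.23%.

36.23 wt%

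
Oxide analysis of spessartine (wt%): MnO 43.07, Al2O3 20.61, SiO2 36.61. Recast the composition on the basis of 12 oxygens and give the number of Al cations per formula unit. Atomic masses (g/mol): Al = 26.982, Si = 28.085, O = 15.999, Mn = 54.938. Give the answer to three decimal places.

MnO (M=70.937): mol = 0.60716; Mn = 0.60716, O = 0.60716.
Al2O3 (M=101.961): mol = 0.20214; Al = 0.40428, O = 0.60642.
SiO2 (M=60.083): mol = 0.60932; Si = 0.60932, O = 1.21864.
ΣO = 2.43222; factor = 12/ΣO = 4.93376.
Al apfu = 0.40428 × 4.93376 = 1.995.

1.995 Al apfu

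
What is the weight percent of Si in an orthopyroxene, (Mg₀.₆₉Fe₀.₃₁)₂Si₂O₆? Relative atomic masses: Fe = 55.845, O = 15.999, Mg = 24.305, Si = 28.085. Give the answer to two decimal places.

Formula mass = 1.38*24.305 + 0.62*55.845 + 2*28.085 + 6*15.999 = 220.329 g/mol, of which 56.170 g is Si.
So Si makes up 56.170/220.329 = 0.2549 of the mass, i.e. 25.49%.

25.49 wt%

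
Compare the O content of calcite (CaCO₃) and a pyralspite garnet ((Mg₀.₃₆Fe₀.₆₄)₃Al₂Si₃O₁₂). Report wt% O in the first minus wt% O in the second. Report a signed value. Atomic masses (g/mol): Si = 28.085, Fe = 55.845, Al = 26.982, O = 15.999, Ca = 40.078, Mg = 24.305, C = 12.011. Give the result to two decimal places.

6.55 percentage points

O in CaCO₃: molar mass 100.086 g/mol; 3×15.999 = 47.997 g → 47.96 wt%.
O in (Mg₀.₃₆Fe₀.₆₄)₃Al₂Si₃O₁₂: molar mass 463.679 g/mol; 12×15.999 = 191.988 g → 41.41 wt%.
Difference = 47.96 − 41.41 = 6.55 percentage points.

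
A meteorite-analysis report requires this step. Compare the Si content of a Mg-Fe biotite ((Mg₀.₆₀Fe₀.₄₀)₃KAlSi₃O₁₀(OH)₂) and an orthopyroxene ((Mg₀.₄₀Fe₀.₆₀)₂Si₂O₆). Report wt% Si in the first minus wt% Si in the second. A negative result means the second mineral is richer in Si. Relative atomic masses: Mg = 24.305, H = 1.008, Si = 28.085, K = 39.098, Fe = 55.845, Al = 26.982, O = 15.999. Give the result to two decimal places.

Si in (Mg₀.₆₀Fe₀.₄₀)₃KAlSi₃O₁₀(OH)₂: molar mass 455.102 g/mol; 3×28.085 = 84.255 g → 18.51 wt%.
Si in (Mg₀.₄₀Fe₀.₆₀)₂Si₂O₆: molar mass 238.622 g/mol; 2×28.085 = 56.170 g → 23.54 wt%.
Difference = 18.51 − 23.54 = -5.03 percentage points.

-5.03 percentage points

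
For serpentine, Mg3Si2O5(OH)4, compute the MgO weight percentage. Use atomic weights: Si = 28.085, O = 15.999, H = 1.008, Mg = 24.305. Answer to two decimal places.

Formula mass = 277.108 g/mol.
3 Mg → 3.0000 mol MgO per formula unit; M(MgO) = 40.304, so MgO mass = 120.912 g.
120.912/277.108 × 100 = 43.63 wt%.

43.63 wt%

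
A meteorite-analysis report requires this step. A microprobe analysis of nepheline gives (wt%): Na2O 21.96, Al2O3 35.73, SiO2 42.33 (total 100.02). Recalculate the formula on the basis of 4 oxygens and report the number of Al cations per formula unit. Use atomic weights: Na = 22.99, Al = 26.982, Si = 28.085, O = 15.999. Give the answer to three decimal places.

0.996 Al apfu

Na2O: 21.96/61.979 = 0.35431 mol → 0.70862 mol Na, 0.35431 mol O.
Al2O3: 35.73/101.961 = 0.35043 mol → 0.70086 mol Al, 1.05129 mol O.
SiO2: 42.33/60.083 = 0.70453 mol → 0.70453 mol Si, 1.40906 mol O.
Total oxygen = 2.81466 mol. Normalization factor = 4/2.81466 = 1.42113.
Al per 4 O = 0.70086 × 1.42113 = 0.996.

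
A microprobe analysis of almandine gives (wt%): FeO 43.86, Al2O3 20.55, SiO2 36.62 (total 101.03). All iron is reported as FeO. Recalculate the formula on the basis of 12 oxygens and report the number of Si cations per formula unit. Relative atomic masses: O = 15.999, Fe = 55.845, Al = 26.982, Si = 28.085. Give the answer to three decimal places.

43.86 wt% FeO ÷ 71.844 g/mol = 0.61049 mol, giving 0.61049 Fe and 0.61049 O.
20.55 wt% Al2O3 ÷ 101.961 g/mol = 0.20155 mol, giving 0.40310 Al and 0.60465 O.
36.62 wt% SiO2 ÷ 60.083 g/mol = 0.60949 mol, giving 0.60949 Si and 1.21898 O.
Oxygen sums to 2.43412; scaling by 12/2.43412 = 4.92991 puts the formula on 12 O.
Si: 0.60949 × 4.92991 = 3.005 atoms per formula unit.

3.005 Si apfu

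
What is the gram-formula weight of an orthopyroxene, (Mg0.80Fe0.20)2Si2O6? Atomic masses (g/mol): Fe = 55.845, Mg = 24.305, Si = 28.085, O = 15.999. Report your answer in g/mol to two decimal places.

213.39 g/mol

M = 1.60*24.305 + 0.40*55.845 + 2*28.085 + 6*15.999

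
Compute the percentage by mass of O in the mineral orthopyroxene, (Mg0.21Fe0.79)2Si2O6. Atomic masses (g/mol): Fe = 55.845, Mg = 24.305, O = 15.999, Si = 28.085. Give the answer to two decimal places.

38.30 weight percent

Molar mass of (Mg0.21Fe0.79)2Si2O6: 0.42·24.305 + 1.58·55.845 + 2·28.085 + 6·15.999 = 250.607 g/mol.
Mass of O per formula unit: 6 × 15.999 = 95.994 g.
Weight fraction O = 95.994 / 250.607 = 0.3830.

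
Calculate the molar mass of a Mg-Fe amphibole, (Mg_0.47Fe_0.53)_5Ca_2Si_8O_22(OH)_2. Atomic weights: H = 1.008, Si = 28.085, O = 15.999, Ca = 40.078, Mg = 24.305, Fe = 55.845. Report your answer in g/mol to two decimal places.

The formula mass is the sum 2.35·24.305 + 2.65·55.845 + 2·40.078 + 8·28.085 + 24·15.999 + 2·1.008.

895.93 g/mol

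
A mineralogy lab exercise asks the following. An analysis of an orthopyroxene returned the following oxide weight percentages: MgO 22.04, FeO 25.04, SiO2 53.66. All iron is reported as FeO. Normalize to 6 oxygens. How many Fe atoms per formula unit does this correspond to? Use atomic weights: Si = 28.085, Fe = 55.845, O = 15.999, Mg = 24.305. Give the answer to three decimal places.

MgO (M=40.304): mol = 0.54684; Mg = 0.54684, O = 0.54684.
FeO (M=71.844): mol = 0.34853; Fe = 0.34853, O = 0.34853.
SiO2 (M=60.083): mol = 0.89310; Si = 0.89310, O = 1.78620.
ΣO = 2.68157; factor = 6/ΣO = 2.23750.
Fe apfu = 0.34853 × 2.23750 = 0.780.

0.780 Fe apfu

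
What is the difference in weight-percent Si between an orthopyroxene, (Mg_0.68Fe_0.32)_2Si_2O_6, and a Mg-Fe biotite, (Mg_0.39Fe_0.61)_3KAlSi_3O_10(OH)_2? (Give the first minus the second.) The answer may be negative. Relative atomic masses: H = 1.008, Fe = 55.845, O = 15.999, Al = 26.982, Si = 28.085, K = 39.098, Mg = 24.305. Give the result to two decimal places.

M((Mg_0.68Fe_0.32)_2Si_2O_6) = 220.960 g/mol, so wt% Si = 56.170/220.960 × 100 = 25.42%.
M((Mg_0.39Fe_0.61)_3KAlSi_3O_10(OH)_2) = 474.972 g/mol, so wt% Si = 84.255/474.972 × 100 = 17.74%.
25.42 − 17.74 = 7.68 pp.

7.68 percentage points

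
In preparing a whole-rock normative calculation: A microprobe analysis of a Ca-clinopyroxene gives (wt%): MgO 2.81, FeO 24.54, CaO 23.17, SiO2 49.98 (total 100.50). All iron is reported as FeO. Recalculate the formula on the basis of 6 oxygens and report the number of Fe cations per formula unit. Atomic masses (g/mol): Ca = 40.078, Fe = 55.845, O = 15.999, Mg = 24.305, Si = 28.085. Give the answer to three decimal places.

MgO: 2.81/40.304 = 0.06972 mol → 0.06972 mol Mg, 0.06972 mol O.
FeO: 24.54/71.844 = 0.34157 mol → 0.34157 mol Fe, 0.34157 mol O.
CaO: 23.17/56.077 = 0.41318 mol → 0.41318 mol Ca, 0.41318 mol O.
SiO2: 49.98/60.083 = 0.83185 mol → 0.83185 mol Si, 1.66370 mol O.
Total oxygen = 2.48817 mol. Normalization factor = 6/2.48817 = 2.41141.
Fe per 6 O = 0.34157 × 2.41141 = 0.824.

0.824 Fe apfu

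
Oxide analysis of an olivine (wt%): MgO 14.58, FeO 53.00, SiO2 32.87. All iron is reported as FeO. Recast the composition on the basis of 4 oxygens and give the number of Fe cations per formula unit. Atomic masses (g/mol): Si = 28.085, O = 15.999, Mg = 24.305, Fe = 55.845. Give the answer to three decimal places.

1.345 Fe apfu

MgO: 14.58/40.304 = 0.36175 mol → 0.36175 mol Mg, 0.36175 mol O.
FeO: 53.00/71.844 = 0.73771 mol → 0.73771 mol Fe, 0.73771 mol O.
SiO2: 32.87/60.083 = 0.54708 mol → 0.54708 mol Si, 1.09416 mol O.
Total oxygen = 2.19362 mol. Normalization factor = 4/2.19362 = 1.82347.
Fe per 4 O = 0.73771 × 1.82347 = 1.345.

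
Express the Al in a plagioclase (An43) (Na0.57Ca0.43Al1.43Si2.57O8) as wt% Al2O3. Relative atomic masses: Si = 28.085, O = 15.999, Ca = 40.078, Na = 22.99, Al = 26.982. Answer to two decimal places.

27.09 wt%

Molar mass of Na0.57Ca0.43Al1.43Si2.57O8 = 0.57*22.99 + 0.43*40.078 + 1.43*26.982 + 2.57*28.085 + 8*15.999 = 269.093 g/mol.
Each formula unit contains 1.43 Al, equivalent to 1.43/2 = 0.7150 mol Al2O3.
M(Al2O3) = 2×26.982 + 3×15.999 = 101.961 g/mol.
Mass of Al2O3 per formula unit = 0.7150 × 101.961 = 72.902 g.
Al2O3 wt% = 72.902 / 269.093 × 100 = 27.09%.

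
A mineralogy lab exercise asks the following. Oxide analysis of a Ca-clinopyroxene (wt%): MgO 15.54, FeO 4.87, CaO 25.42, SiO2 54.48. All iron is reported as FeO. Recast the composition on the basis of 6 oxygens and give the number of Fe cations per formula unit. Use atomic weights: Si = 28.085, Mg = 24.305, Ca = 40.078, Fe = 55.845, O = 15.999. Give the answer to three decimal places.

MgO (M=40.304): mol = 0.38557; Mg = 0.38557, O = 0.38557.
FeO (M=71.844): mol = 0.06779; Fe = 0.06779, O = 0.06779.
CaO (M=56.077): mol = 0.45331; Ca = 0.45331, O = 0.45331.
SiO2 (M=60.083): mol = 0.90675; Si = 0.90675, O = 1.81350.
ΣO = 2.72017; factor = 6/ΣO = 2.20574.
Fe apfu = 0.06779 × 2.20574 = 0.150.

0.150 Fe apfu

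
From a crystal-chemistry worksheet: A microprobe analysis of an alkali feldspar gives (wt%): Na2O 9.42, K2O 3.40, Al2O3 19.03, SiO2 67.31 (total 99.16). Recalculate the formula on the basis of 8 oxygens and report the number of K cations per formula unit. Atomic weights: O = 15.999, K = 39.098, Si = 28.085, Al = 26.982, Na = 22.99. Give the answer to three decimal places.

0.193 K apfu

Na2O (M=61.979): mol = 0.15199; Na = 0.30398, O = 0.15199.
K2O (M=94.195): mol = 0.03610; K = 0.07220, O = 0.03610.
Al2O3 (M=101.961): mol = 0.18664; Al = 0.37328, O = 0.55992.
SiO2 (M=60.083): mol = 1.12028; Si = 1.12028, O = 2.24056.
ΣO = 2.98857; factor = 8/ΣO = 2.67687.
K apfu = 0.07220 × 2.67687 = 0.193.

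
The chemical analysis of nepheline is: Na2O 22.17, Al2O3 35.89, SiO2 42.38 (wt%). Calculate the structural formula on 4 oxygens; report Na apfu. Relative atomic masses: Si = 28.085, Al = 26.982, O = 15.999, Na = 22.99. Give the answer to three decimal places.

1.013 Na apfu

Na2O (M=61.979): mol = 0.35770; Na = 0.71540, O = 0.35770.
Al2O3 (M=101.961): mol = 0.35200; Al = 0.70400, O = 1.05600.
SiO2 (M=60.083): mol = 0.70536; Si = 0.70536, O = 1.41072.
ΣO = 2.82442; factor = 4/ΣO = 1.41622.
Na apfu = 0.71540 × 1.41622 = 1.013.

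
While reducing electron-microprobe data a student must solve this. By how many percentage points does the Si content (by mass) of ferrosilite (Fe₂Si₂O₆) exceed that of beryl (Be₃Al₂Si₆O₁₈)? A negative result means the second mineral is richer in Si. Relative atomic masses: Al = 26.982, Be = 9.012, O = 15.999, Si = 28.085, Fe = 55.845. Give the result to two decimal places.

-10.06 percentage points

First mineral: 56.170 g Si in 263.854 g formula = 21.29 wt% Si.
Second mineral: 168.510 g Si in 537.492 g formula = 31.35 wt% Si.
21.29% − 31.35% gives a difference of -10.06 percentage points.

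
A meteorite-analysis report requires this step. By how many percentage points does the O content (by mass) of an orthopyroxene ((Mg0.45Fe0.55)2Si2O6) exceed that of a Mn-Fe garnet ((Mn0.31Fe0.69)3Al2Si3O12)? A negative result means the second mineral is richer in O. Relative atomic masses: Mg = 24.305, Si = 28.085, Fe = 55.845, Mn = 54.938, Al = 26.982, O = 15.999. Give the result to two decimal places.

2.13 percentage points

First mineral: 95.994 g O in 235.468 g formula = 40.77 wt% O.
Second mineral: 191.988 g O in 496.898 g formula = 38.64 wt% O.
40.77% − 38.64% gives a difference of 2.13 percentage points.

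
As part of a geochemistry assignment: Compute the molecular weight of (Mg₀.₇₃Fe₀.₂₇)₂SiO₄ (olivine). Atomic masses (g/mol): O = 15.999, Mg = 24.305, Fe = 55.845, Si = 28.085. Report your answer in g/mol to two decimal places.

157.72 g/mol

The formula mass is the sum 1.46·24.305 + 0.54·55.845 + 1·28.085 + 4·15.999.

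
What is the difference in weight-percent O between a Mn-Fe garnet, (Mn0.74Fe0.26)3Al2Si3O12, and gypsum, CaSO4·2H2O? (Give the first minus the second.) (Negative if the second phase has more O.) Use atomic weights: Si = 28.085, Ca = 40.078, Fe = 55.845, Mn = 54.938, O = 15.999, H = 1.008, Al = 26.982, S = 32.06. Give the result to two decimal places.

O in (Mn0.74Fe0.26)3Al2Si3O12: molar mass 495.728 g/mol; 12×15.999 = 191.988 g → 38.73 wt%.
O in CaSO4·2H2O: molar mass 172.164 g/mol; 6×15.999 = 95.994 g → 55.76 wt%.
Difference = 38.73 − 55.76 = -17.03 percentage points.

-17.03 percentage points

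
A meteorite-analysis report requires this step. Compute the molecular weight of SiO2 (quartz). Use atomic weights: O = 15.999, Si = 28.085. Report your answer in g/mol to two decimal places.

The formula mass is the sum 1×28.085 + 2×15.999.

60.08 g/mol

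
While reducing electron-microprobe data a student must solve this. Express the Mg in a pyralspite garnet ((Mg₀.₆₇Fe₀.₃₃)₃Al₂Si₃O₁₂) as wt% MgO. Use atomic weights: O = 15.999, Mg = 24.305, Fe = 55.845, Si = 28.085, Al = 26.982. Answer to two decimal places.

18.65 wt%

M((Mg₀.₆₇Fe₀.₃₃)₃Al₂Si₃O₁₂) = 434.347 g/mol; M(MgO) = 40.304 g/mol.
Moles MgO per formula unit = 2.01 Mg ÷ 1 = 2.0100.
MgO fraction = (2.0100 × 40.304) / 434.347 = 81.011/434.347 = 0.1865.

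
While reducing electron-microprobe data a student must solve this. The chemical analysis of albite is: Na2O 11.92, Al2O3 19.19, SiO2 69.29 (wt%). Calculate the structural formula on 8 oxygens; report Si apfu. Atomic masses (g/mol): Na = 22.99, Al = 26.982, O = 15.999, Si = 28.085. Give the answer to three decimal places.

Na2O (M=61.979): mol = 0.19232; Na = 0.38464, O = 0.19232.
Al2O3 (M=101.961): mol = 0.18821; Al = 0.37642, O = 0.56463.
SiO2 (M=60.083): mol = 1.15324; Si = 1.15324, O = 2.30648.
ΣO = 3.06343; factor = 8/ΣO = 2.61145.
Si apfu = 1.15324 × 2.61145 = 3.012.

3.012 Si apfu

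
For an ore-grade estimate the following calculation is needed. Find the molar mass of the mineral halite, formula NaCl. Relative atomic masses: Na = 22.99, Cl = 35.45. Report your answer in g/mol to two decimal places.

58.44 g/mol

Na: 1 × 22.99 = 22.9900
Cl: 1 × 35.45 = 35.4500
Summing the contributions gives the formula mass.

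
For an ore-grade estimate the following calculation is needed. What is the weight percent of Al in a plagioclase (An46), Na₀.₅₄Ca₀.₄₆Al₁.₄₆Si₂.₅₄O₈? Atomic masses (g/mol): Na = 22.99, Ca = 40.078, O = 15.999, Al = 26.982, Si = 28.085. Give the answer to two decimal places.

14.61 mass %

Formula mass = 0.54×22.99 + 0.46×40.078 + 1.46×26.982 + 2.54×28.085 + 8×15.999 = 269.572 g/mol, of which 39.394 g is Al.
So Al makes up 39.394/269.572 = 0.1461 of the mass, i.e. 14.61%.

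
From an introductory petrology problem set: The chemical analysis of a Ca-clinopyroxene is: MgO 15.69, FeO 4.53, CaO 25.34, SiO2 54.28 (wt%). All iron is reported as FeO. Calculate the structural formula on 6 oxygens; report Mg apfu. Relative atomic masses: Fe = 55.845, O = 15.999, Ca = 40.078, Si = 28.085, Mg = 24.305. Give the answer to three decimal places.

0.862 Mg apfu

15.69 wt% MgO ÷ 40.304 g/mol = 0.38929 mol, giving 0.38929 Mg and 0.38929 O.
4.53 wt% FeO ÷ 71.844 g/mol = 0.06305 mol, giving 0.06305 Fe and 0.06305 O.
25.34 wt% CaO ÷ 56.077 g/mol = 0.45188 mol, giving 0.45188 Ca and 0.45188 O.
54.28 wt% SiO2 ÷ 60.083 g/mol = 0.90342 mol, giving 0.90342 Si and 1.80684 O.
Oxygen sums to 2.71106; scaling by 6/2.71106 = 2.21316 puts the formula on 6 O.
Mg: 0.38929 × 2.21316 = 0.862 atoms per formula unit.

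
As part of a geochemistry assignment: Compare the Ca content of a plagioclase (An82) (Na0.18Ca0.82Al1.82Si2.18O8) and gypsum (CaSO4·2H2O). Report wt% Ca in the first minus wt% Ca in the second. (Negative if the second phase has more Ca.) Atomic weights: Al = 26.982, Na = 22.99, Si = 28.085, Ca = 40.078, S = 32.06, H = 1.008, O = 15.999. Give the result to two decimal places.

Ca in Na0.18Ca0.82Al1.82Si2.18O8: molar mass 275.327 g/mol; 0.82×40.078 = 32.864 g → 11.94 wt%.
Ca in CaSO4·2H2O: molar mass 172.164 g/mol; 1×40.078 = 40.078 g → 23.28 wt%.
Difference = 11.94 − 23.28 = -11.34 percentage points.

-11.34 percentage points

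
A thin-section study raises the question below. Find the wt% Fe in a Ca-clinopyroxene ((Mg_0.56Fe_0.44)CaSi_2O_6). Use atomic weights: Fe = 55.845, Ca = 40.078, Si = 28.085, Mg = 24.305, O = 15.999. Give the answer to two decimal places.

10.66 weight percent

M((Mg_0.56Fe_0.44)CaSi_2O_6) = 230.425 g/mol.
Fe contributes 0.44 × 55.845 = 24.572 g per mole.
24.572/230.425 = 0.1066 → 10.66%.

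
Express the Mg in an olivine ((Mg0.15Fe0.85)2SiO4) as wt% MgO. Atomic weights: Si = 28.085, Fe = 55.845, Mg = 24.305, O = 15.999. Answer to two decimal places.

Molar mass of (Mg0.15Fe0.85)2SiO4 = 0.30*24.305 + 1.70*55.845 + 1*28.085 + 4*15.999 = 194.309 g/mol.
Each formula unit contains 0.30 Mg, equivalent to 0.30/1 = 0.3000 mol MgO.
M(MgO) = 1×24.305 + 1×15.999 = 40.304 g/mol.
Mass of MgO per formula unit = 0.3000 × 40.304 = 12.091 g.
MgO wt% = 12.091 / 194.309 × 100 = 6.22%.

6.22 wt%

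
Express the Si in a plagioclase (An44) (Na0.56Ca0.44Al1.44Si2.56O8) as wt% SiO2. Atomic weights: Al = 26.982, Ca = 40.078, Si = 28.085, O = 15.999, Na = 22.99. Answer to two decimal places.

M(Na0.56Ca0.44Al1.44Si2.56O8) = 269.252 g/mol; M(SiO2) = 60.083 g/mol.
Moles SiO2 per formula unit = 2.56 Si ÷ 1 = 2.5600.
SiO2 fraction = (2.5600 × 60.083) / 269.252 = 153.812/269.252 = 0.5713.

57.13 wt%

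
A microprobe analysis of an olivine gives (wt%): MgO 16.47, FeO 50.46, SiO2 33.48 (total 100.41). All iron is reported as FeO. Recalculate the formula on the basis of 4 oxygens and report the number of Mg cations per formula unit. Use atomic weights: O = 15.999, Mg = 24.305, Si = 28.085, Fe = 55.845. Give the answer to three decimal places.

0.734 Mg apfu

MgO (M=40.304): mol = 0.40864; Mg = 0.40864, O = 0.40864.
FeO (M=71.844): mol = 0.70236; Fe = 0.70236, O = 0.70236.
SiO2 (M=60.083): mol = 0.55723; Si = 0.55723, O = 1.11446.
ΣO = 2.22546; factor = 4/ΣO = 1.79738.
Mg apfu = 0.40864 × 1.79738 = 0.734.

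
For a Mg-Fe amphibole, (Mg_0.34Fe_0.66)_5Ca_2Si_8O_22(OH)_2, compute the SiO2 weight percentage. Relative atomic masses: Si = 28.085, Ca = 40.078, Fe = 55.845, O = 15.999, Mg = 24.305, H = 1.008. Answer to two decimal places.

Molar mass of (Mg_0.34Fe_0.66)_5Ca_2Si_8O_22(OH)_2 = 1.70×24.305 + 3.30×55.845 + 2×40.078 + 8×28.085 + 24×15.999 + 2×1.008 = 916.435 g/mol.
Each formula unit contains 8 Si, equivalent to 8/1 = 8.0000 mol SiO2.
M(SiO2) = 1×28.085 + 2×15.999 = 60.083 g/mol.
Mass of SiO2 per formula unit = 8.0000 × 60.083 = 480.664 g.
SiO2 wt% = 480.664 / 916.435 × 100 = 52.45%.

52.45 wt%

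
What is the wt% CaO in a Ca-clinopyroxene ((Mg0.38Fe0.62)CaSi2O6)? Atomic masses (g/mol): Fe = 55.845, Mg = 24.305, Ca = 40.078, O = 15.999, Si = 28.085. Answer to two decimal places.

23.75 wt%

Molar mass of (Mg0.38Fe0.62)CaSi2O6 = 0.38×24.305 + 0.62×55.845 + 1×40.078 + 2×28.085 + 6×15.999 = 236.102 g/mol.
Each formula unit contains 1 Ca, equivalent to 1/1 = 1.0000 mol CaO.
M(CaO) = 1×40.078 + 1×15.999 = 56.077 g/mol.
Mass of CaO per formula unit = 1.0000 × 56.077 = 56.077 g.
CaO wt% = 56.077 / 236.102 × 100 = 23.75%.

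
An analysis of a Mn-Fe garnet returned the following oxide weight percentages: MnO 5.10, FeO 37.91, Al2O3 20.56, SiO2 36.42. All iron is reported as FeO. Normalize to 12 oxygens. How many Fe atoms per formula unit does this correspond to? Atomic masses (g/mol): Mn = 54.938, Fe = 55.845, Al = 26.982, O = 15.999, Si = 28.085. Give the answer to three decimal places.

2.620 Fe apfu

MnO: 5.10/70.937 = 0.07189 mol → 0.07189 mol Mn, 0.07189 mol O.
FeO: 37.91/71.844 = 0.52767 mol → 0.52767 mol Fe, 0.52767 mol O.
Al2O3: 20.56/101.961 = 0.20165 mol → 0.40330 mol Al, 0.60495 mol O.
SiO2: 36.42/60.083 = 0.60616 mol → 0.60616 mol Si, 1.21232 mol O.
Total oxygen = 2.41683 mol. Normalization factor = 12/2.41683 = 4.96518.
Fe per 12 O = 0.52767 × 4.96518 = 2.620.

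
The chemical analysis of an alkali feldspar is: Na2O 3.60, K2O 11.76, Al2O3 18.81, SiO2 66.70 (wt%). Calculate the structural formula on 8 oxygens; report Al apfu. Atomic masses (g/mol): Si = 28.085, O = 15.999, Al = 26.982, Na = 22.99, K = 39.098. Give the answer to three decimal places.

0.998 Al apfu

Na2O (M=61.979): mol = 0.05808; Na = 0.11616, O = 0.05808.
K2O (M=94.195): mol = 0.12485; K = 0.24970, O = 0.12485.
Al2O3 (M=101.961): mol = 0.18448; Al = 0.36896, O = 0.55344.
SiO2 (M=60.083): mol = 1.11013; Si = 1.11013, O = 2.22026.
ΣO = 2.95663; factor = 8/ΣO = 2.70578.
Al apfu = 0.36896 × 2.70578 = 0.998.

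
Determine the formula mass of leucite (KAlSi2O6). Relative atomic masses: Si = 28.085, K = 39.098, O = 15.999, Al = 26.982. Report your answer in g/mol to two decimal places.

The formula mass is the sum 1·39.098 + 1·26.982 + 2·28.085 + 6·15.999.

218.24 g/mol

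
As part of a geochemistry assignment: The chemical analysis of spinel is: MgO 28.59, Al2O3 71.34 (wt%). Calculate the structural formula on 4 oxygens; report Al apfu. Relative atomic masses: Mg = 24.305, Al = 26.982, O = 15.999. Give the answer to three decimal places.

1.993 Al apfu

MgO: 28.59/40.304 = 0.70936 mol → 0.70936 mol Mg, 0.70936 mol O.
Al2O3: 71.34/101.961 = 0.69968 mol → 1.39936 mol Al, 2.09904 mol O.
Total oxygen = 2.80840 mol. Normalization factor = 4/2.80840 = 1.42430.
Al per 4 O = 1.39936 × 1.42430 = 1.993.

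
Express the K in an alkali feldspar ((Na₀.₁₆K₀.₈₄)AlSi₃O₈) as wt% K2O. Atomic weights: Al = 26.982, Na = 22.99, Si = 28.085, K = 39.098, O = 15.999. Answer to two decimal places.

Molar mass of (Na₀.₁₆K₀.₈₄)AlSi₃O₈ = 0.16×22.99 + 0.84×39.098 + 1×26.982 + 3×28.085 + 8×15.999 = 275.750 g/mol.
Each formula unit contains 0.84 K, equivalent to 0.84/2 = 0.4200 mol K2O.
M(K2O) = 2×39.098 + 1×15.999 = 94.195 g/mol.
Mass of K2O per formula unit = 0.4200 × 94.195 = 39.562 g.
K2O wt% = 39.562 / 275.750 × 100 = 14.35%.

14.35 wt%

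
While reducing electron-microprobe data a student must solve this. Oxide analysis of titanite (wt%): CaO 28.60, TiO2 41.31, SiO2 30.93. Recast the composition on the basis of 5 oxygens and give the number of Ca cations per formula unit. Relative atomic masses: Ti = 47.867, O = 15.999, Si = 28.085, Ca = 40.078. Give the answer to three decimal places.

0.991 Ca apfu

28.60 wt% CaO ÷ 56.077 g/mol = 0.51001 mol, giving 0.51001 Ca and 0.51001 O.
41.31 wt% TiO2 ÷ 79.865 g/mol = 0.51725 mol, giving 0.51725 Ti and 1.03450 O.
30.93 wt% SiO2 ÷ 60.083 g/mol = 0.51479 mol, giving 0.51479 Si and 1.02958 O.
Oxygen sums to 2.57409; scaling by 5/2.57409 = 1.94243 puts the formula on 5 O.
Ca: 0.51001 × 1.94243 = 0.991 atoms per formula unit.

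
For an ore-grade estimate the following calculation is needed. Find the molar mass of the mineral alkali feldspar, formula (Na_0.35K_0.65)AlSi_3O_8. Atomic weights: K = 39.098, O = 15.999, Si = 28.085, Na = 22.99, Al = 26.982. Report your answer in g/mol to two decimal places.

The formula mass is the sum 0.35·22.99 + 0.65·39.098 + 1·26.982 + 3·28.085 + 8·15.999.

272.69 g/mol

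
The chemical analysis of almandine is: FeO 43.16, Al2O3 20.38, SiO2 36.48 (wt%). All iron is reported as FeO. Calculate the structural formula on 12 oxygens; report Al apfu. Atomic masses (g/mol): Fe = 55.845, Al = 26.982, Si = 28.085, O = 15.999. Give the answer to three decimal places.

1.987 Al apfu

FeO (M=71.844): mol = 0.60075; Fe = 0.60075, O = 0.60075.
Al2O3 (M=101.961): mol = 0.19988; Al = 0.39976, O = 0.59964.
SiO2 (M=60.083): mol = 0.60716; Si = 0.60716, O = 1.21432.
ΣO = 2.41471; factor = 12/ΣO = 4.96954.
Al apfu = 0.39976 × 4.96954 = 1.987.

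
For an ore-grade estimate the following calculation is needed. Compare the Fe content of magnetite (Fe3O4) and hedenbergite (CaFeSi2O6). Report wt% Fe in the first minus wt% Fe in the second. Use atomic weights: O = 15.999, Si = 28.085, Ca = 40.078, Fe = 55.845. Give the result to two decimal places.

M(Fe3O4) = 231.531 g/mol, so wt% Fe = 167.535/231.531 × 100 = 72.36%.
M(CaFeSi2O6) = 248.087 g/mol, so wt% Fe = 55.845/248.087 × 100 = 22.51%.
72.36 − 22.51 = 49.85 pp.

49.85 percentage points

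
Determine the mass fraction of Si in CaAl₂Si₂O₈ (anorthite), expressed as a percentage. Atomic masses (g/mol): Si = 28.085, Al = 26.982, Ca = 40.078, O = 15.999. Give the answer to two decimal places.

Molar mass of CaAl₂Si₂O₈: 1×40.078 + 2×26.982 + 2×28.085 + 8×15.999 = 278.204 g/mol.
Mass of Si per formula unit: 2 × 28.085 = 56.170 g.
Weight fraction Si = 56.170 / 278.204 = 0.2019.

20.19 weight percent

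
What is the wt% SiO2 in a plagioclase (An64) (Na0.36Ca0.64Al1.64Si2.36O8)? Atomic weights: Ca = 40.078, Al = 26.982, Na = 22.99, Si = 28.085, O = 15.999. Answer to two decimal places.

M(Na0.36Ca0.64Al1.64Si2.36O8) = 272.449 g/mol; M(SiO2) = 60.083 g/mol.
Moles SiO2 per formula unit = 2.36 Si ÷ 1 = 2.3600.
SiO2 fraction = (2.3600 × 60.083) / 272.449 = 141.796/272.449 = 0.5204.

52.04 wt%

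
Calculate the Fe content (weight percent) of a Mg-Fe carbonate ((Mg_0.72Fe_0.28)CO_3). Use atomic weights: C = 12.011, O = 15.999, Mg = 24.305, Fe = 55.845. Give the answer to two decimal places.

M((Mg_0.72Fe_0.28)CO_3) = 93.144 g/mol.
Fe contributes 0.28 × 55.845 = 15.637 g per mole.
15.637/93.144 = 0.1679 → 16.79%.

16.79 weight percent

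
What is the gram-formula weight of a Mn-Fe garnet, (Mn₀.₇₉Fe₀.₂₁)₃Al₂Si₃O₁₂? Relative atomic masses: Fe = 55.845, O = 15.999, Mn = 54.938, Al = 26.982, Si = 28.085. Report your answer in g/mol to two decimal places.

The formula mass is the sum 2.37·54.938 + 0.63·55.845 + 2·26.982 + 3·28.085 + 12·15.999.

495.59 g/mol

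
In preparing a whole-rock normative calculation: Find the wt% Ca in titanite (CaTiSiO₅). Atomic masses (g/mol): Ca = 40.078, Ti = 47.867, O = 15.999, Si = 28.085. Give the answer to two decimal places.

M(CaTiSiO₅) = 196.025 g/mol.
Ca contributes 1 × 40.078 = 40.078 g per mole.
40.078/196.025 = 0.2045 → 20.45%.

20.45 weight percent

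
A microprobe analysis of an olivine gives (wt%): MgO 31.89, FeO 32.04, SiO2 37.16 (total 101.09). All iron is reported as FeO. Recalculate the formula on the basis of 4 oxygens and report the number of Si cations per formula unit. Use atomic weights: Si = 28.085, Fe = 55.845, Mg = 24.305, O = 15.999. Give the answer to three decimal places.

MgO: 31.89/40.304 = 0.79124 mol → 0.79124 mol Mg, 0.79124 mol O.
FeO: 32.04/71.844 = 0.44597 mol → 0.44597 mol Fe, 0.44597 mol O.
SiO2: 37.16/60.083 = 0.61848 mol → 0.61848 mol Si, 1.23696 mol O.
Total oxygen = 2.47417 mol. Normalization factor = 4/2.47417 = 1.61670.
Si per 4 O = 0.61848 × 1.61670 = 1.000.

1.000 Si apfu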